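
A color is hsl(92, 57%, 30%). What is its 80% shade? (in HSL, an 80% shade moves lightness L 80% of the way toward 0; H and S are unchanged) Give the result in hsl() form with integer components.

hsl(92, 57%, 6%)

L moves 80% from 30 toward 0: 30 − 24 = 6 → 6.
H and S are unchanged.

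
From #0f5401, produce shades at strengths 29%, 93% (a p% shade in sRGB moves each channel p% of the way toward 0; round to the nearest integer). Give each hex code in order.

#0b3c01, #010600

#0f5401 is rgb(15, 84, 1).
29%: (15 − 4.35 = 10.65→11, 84 − 24.36 = 59.64→60, 1→1) → #0b3c01
93%: (15 − 13.95 = 1.05→1, 84 − 78.12 = 5.88→6, 1 − 0.93 = 0.07→0) → #010600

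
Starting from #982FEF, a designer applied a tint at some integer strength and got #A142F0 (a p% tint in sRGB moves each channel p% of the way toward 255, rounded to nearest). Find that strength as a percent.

#982FEF is rgb(152, 47, 239); #A142F0 is rgb(161, 66, 240).
On the G channel (widest range): 66 ≈ 47 + (p/100)(255 − 47), so p ≈ 100×(66 − 47)/(255 − 47) = 1900/208 = 9.13.
p = 9 reproduces all three channels after rounding.

9%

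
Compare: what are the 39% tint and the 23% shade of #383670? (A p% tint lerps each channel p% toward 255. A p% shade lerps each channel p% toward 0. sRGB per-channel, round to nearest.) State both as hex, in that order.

#8684a8, #2b2a56

#383670 is rgb(56, 54, 112).
39% tint:
  R: 56 + 77.61 = 133.61 → 134
  G: 54 + 78.39 = 132.39 → 132
  B: 112 + 55.77 = 167.77 → 168
  → #8684a8
23% shade:
  R: 56 + 0.23×(0−56) = 56 − 12.88 = 43.12 → 43
  G: 54 + 0.23×(0−54) = 54 − 12.42 = 41.58 → 42
  B: 112 − 25.76 = 86.24 → 86
  → #2b2a56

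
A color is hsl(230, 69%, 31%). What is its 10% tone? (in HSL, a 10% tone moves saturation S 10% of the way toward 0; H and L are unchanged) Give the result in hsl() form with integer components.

hsl(230, 62%, 31%)

S moves 10% from 69 toward 0: 69 − 6.9 = 62.1 → 62.
H and L are unchanged.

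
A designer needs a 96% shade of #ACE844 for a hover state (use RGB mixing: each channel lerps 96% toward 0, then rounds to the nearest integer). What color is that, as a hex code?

#070903

#ACE844 is rgb(172, 232, 68).
Per channel, c → c + 0.96(0 − c):
  R: 172 + 0.96×(0−172) = 172 − 165.12 = 6.88 → 7
  G: 232 + 0.96×(0−232) = 232 − 222.72 = 9.28 → 9
  B: 68 − 65.28 = 2.72 → 3
rgb(7, 9, 3) = #070903.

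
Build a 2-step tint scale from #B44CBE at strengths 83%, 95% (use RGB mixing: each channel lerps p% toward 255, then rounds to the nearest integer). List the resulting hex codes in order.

#B44CBE is rgb(180, 76, 190).
83%: (180 + 62.25 = 242.25→242, 76 + 148.57 = 224.57→225, 190 + 53.95 = 243.95→244) → #F2E1F4
95%: (180 + 71.25 = 251.25→251, 76 + 170.05 = 246.05→246, 190 + 61.75 = 251.75→252) → #FBF6FC

#F2E1F4, #FBF6FC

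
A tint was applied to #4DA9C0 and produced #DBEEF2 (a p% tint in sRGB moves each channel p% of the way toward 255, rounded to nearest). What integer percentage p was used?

#4DA9C0 is rgb(77, 169, 192); #DBEEF2 is rgb(219, 238, 242).
On the R channel (widest range): 219 ≈ 77 + (p/100)(255 − 77), so p ≈ 100×(219 − 77)/(255 − 77) = 14200/178 = 79.78.
p = 80 reproduces all three channels after rounding.

80%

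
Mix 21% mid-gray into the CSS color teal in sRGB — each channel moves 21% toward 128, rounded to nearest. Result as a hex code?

CSS teal is rgb(0, 128, 128).
Per channel, c → c + 0.21(128 − c):
  R: 0 + 0.21×(128−0) = 0 + 26.88 = 26.88 → 27
  G: 128 + 0.21×(128−128) = 128 + 0 = 128 → 128
  B: 128 + 0 = 128 → 128
rgb(27, 128, 128) = #1b8080.

#1b8080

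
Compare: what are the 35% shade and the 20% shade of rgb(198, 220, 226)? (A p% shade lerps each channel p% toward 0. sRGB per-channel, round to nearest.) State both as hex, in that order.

35% shade:
  R: 198 − 69.3 = 128.7 → 129
  G: 220 + 0.35×(0−220) = 220 − 77 = 143 → 143
  B: 226 − 79.1 = 146.9 → 147
  → #818F93
20% shade:
  R: 198 + 0.2×(0−198) = 198 − 39.6 = 158.4 → 158
  G: 220 + 0.2×(0−220) = 220 − 44 = 176 → 176
  B: 226 + 0.2×(0−226) = 226 − 45.2 = 180.8 → 181
  → #9EB0B5

#818F93, #9EB0B5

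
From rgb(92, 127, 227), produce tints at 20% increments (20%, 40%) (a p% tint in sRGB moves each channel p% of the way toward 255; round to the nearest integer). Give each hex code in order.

#7d99e9, #9db2ee

20%: (92 + 32.6 = 124.6→125, 127 + 25.6 = 152.6→153, 227 + 5.6 = 232.6→233) → #7d99e9
40%: (92 + 65.2 = 157.2→157, 127 + 51.2 = 178.2→178, 227 + 11.2 = 238.2→238) → #9db2ee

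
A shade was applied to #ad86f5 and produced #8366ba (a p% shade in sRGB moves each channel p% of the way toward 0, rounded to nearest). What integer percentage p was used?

24%

#ad86f5 is rgb(173, 134, 245); #8366ba is rgb(131, 102, 186).
On the B channel (widest range): 186 ≈ 245 + (p/100)(0 − 245), so p ≈ 100×(186 − 245)/(0 − 245) = -5900/-245 = 24.08.
p = 24 reproduces all three channels after rounding.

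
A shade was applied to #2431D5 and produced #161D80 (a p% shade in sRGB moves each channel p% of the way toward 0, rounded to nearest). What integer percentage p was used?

40%

#2431D5 is rgb(36, 49, 213); #161D80 is rgb(22, 29, 128).
On the B channel (widest range): 128 ≈ 213 + (p/100)(0 − 213), so p ≈ 100×(128 − 213)/(0 − 213) = -8500/-213 = 39.91.
p = 40 reproduces all three channels after rounding.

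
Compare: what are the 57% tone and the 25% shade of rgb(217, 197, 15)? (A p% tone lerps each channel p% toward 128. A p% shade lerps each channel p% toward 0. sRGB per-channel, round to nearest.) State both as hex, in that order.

#a69e4f, #a3940b

57% tone:
  R: 217 − 50.73 = 166.27 → 166
  G: 197 − 39.33 = 157.67 → 158
  B: 15 + 0.57×(128−15) = 15 + 64.41 = 79.41 → 79
  → #a69e4f
25% shade:
  R: 217 + 0.25×(0−217) = 217 − 54.25 = 162.75 → 163
  G: 197 + 0.25×(0−197) = 197 − 49.25 = 147.75 → 148
  B: 15 − 3.75 = 11.25 → 11
  → #a3940b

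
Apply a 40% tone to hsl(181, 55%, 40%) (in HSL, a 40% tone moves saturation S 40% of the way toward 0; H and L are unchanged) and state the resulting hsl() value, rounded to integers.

S moves 40% from 55 toward 0: 55 − 22 = 33 → 33.
H and L are unchanged.

hsl(181, 33%, 40%)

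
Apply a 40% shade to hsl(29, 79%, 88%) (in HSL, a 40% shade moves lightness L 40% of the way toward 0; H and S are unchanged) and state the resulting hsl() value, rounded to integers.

L moves 40% from 88 toward 0: 88 − 35.2 = 52.8 → 53.
H and S are unchanged.

hsl(29, 79%, 53%)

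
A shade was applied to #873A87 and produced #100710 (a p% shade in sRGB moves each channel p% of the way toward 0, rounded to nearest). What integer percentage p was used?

88%

#873A87 is rgb(135, 58, 135); #100710 is rgb(16, 7, 16).
On the R channel (widest range): 16 ≈ 135 + (p/100)(0 − 135), so p ≈ 100×(16 − 135)/(0 − 135) = -11900/-135 = 88.15.
p = 88 reproduces all three channels after rounding.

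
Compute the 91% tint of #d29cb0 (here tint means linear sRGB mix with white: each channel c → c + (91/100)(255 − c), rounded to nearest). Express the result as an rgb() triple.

#d29cb0 is rgb(210, 156, 176).
Lerp each channel 91% toward 255:
  R: 210 + 40.95 = 250.95 → 251
  G: 156 + 90.09 = 246.09 → 246
  B: 176 + 0.91×(255−176) = 176 + 71.89 = 247.89 → 248

rgb(251, 246, 248)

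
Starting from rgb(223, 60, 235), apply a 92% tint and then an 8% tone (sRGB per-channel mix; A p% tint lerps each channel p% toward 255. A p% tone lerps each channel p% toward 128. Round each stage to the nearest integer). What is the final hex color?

#F2E6F3

A 92% tint moves each channel 92% toward 255:
  R: 223 + 0.92×(255−223) = 223 + 29.44 = 252.44 → 252
  G: 60 + 179.4 = 239.4 → 239
  B: 235 + 18.4 = 253.4 → 253
After the tint: rgb(252, 239, 253) = #FCEFFD.
Lerp each channel 8% toward 128:
  R: 252 − 9.92 = 242.08 → 242
  G: 239 + 0.08×(128−239) = 239 − 8.88 = 230.12 → 230
  B: 253 − 10 = 243 → 243
rgb(242, 230, 243) = #F2E6F3.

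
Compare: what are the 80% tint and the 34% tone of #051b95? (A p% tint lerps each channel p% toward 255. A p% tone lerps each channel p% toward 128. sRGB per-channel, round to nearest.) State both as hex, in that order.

#cdd1ea, #2f3d8e

#051b95 is rgb(5, 27, 149).
80% tint:
  R: 5 + 200 = 205 → 205
  G: 27 + 0.8×(255−27) = 27 + 182.4 = 209.4 → 209
  B: 149 + 0.8×(255−149) = 149 + 84.8 = 233.8 → 234
  → #cdd1ea
34% tone:
  R: 5 + 41.82 = 46.82 → 47
  G: 27 + 0.34×(128−27) = 27 + 34.34 = 61.34 → 61
  B: 149 − 7.14 = 141.86 → 142
  → #2f3d8e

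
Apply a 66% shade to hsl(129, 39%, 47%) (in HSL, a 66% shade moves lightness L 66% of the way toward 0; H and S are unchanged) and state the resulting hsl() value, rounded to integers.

L moves 66% from 47 toward 0: 47 − 31.02 = 15.98 → 16.
H and S are unchanged.

hsl(129, 39%, 16%)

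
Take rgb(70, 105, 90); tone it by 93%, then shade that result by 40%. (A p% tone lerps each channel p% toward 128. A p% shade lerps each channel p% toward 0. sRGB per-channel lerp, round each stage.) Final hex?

#4a4c4b

Per channel, c → c + 0.93(128 − c):
  R: 70 + 0.93×(128−70) = 70 + 53.94 = 123.94 → 124
  G: 105 + 21.39 = 126.39 → 126
  B: 90 + 35.34 = 125.34 → 125
After the tone: rgb(124, 126, 125) = #7c7e7d.
Per channel, c → c + 0.4(0 − c):
  R: 124 + 0.4×(0−124) = 124 − 49.6 = 74.4 → 74
  G: 126 + 0.4×(0−126) = 126 − 50.4 = 75.6 → 76
  B: 125 + 0.4×(0−125) = 125 − 50 = 75 → 75
rgb(74, 76, 75) = #4a4c4b.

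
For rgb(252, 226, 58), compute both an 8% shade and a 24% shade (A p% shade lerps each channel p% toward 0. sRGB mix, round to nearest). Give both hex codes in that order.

#E8D035, #C0AC2C

8% shade:
  R: 252 − 20.16 = 231.84 → 232
  G: 226 + 0.08×(0−226) = 226 − 18.08 = 207.92 → 208
  B: 58 + 0.08×(0−58) = 58 − 4.64 = 53.36 → 53
  → #E8D035
24% shade:
  R: 252 − 60.48 = 191.52 → 192
  G: 226 − 54.24 = 171.76 → 172
  B: 58 + 0.24×(0−58) = 58 − 13.92 = 44.08 → 44
  → #C0AC2C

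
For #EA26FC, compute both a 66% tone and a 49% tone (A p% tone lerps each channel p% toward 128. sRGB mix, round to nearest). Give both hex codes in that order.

#A461AA, #B652BF

#EA26FC is rgb(234, 38, 252).
66% tone:
  R: 234 + 0.66×(128−234) = 234 − 69.96 = 164.04 → 164
  G: 38 + 0.66×(128−38) = 38 + 59.4 = 97.4 → 97
  B: 252 − 81.84 = 170.16 → 170
  → #A461AA
49% tone:
  R: 234 + 0.49×(128−234) = 234 − 51.94 = 182.06 → 182
  G: 38 + 0.49×(128−38) = 38 + 44.1 = 82.1 → 82
  B: 252 + 0.49×(128−252) = 252 − 60.76 = 191.24 → 191
  → #B652BF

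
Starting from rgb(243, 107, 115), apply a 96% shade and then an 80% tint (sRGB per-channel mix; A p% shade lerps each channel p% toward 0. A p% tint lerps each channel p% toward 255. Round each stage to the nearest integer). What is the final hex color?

#cecdcd

Lerp each channel 96% toward 0:
  R: 243 + 0.96×(0−243) = 243 − 233.28 = 9.72 → 10
  G: 107 − 102.72 = 4.28 → 4
  B: 115 + 0.96×(0−115) = 115 − 110.4 = 4.6 → 5
After the shade: rgb(10, 4, 5) = #0a0405.
Lerp each channel 80% toward 255:
  R: 10 + 0.8×(255−10) = 10 + 196 = 206 → 206
  G: 4 + 200.8 = 204.8 → 205
  B: 5 + 0.8×(255−5) = 5 + 200 = 205 → 205
rgb(206, 205, 205) = #cecdcd.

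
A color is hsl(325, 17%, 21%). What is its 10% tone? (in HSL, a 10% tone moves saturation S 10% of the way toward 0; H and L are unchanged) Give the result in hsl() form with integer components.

hsl(325, 15%, 21%)

S moves 10% from 17 toward 0: 17 − 1.7 = 15.3 → 15.
H and L are unchanged.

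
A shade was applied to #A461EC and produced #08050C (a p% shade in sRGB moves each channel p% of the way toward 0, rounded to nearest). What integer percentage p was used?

95%

#A461EC is rgb(164, 97, 236); #08050C is rgb(8, 5, 12).
On the B channel (widest range): 12 ≈ 236 + (p/100)(0 − 236), so p ≈ 100×(12 − 236)/(0 − 236) = -22400/-236 = 94.92.
p = 95 reproduces all three channels after rounding.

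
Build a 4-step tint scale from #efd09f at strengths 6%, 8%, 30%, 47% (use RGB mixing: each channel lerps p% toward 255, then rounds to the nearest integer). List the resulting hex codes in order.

#f0d3a5, #f0d4a7, #f4debc, #f7e6cc

#efd09f is rgb(239, 208, 159).
6%: (239 + 0.96 = 239.96→240, 208 + 2.82 = 210.82→211, 159 + 5.76 = 164.76→165) → #f0d3a5
8%: (239 + 1.28 = 240.28→240, 208 + 3.76 = 211.76→212, 159 + 7.68 = 166.68→167) → #f0d4a7
30%: (239 + 4.8 = 243.8→244, 208 + 14.1 = 222.1→222, 159 + 28.8 = 187.8→188) → #f4debc
47%: (239 + 7.52 = 246.52→247, 208 + 22.09 = 230.09→230, 159 + 45.12 = 204.12→204) → #f7e6cc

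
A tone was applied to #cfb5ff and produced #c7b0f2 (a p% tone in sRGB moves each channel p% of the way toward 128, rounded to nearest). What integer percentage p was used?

10%

#cfb5ff is rgb(207, 181, 255); #c7b0f2 is rgb(199, 176, 242).
On the B channel (widest range): 242 ≈ 255 + (p/100)(128 − 255), so p ≈ 100×(242 − 255)/(128 − 255) = -1300/-127 = 10.24.
p = 10 reproduces all three channels after rounding.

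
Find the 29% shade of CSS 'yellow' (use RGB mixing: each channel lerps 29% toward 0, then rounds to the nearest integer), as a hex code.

#B5B500

CSS yellow is rgb(255, 255, 0).
A 29% shade moves each channel 29% toward 0:
  R: 255 + 0.29×(0−255) = 255 − 73.95 = 181.05 → 181
  G: 255 + 0.29×(0−255) = 255 − 73.95 = 181.05 → 181
  B: 0 + 0.29×(0−0) = 0 + 0 = 0 → 0
rgb(181, 181, 0) = #B5B500.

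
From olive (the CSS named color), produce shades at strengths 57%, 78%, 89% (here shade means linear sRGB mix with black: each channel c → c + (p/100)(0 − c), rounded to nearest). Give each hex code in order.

#373700, #1c1c00, #0e0e00

CSS olive is rgb(128, 128, 0).
57%: (128 − 72.96 = 55.04→55, 128 − 72.96 = 55.04→55, 0→0) → #373700
78%: (128 − 99.84 = 28.16→28, 128 − 99.84 = 28.16→28, 0→0) → #1c1c00
89%: (128 − 113.92 = 14.08→14, 128 − 113.92 = 14.08→14, 0→0) → #0e0e00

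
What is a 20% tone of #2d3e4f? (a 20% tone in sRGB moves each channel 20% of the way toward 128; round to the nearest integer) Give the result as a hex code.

#3e4b59

#2d3e4f is rgb(45, 62, 79).
Lerp each channel 20% toward 128:
  R: 45 + 16.6 = 61.6 → 62
  G: 62 + 13.2 = 75.2 → 75
  B: 79 + 0.2×(128−79) = 79 + 9.8 = 88.8 → 89
rgb(62, 75, 89) = #3e4b59.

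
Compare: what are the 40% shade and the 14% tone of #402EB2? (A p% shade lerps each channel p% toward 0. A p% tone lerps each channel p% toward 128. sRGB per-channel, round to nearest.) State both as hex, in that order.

#261C6B, #4939AB

#402EB2 is rgb(64, 46, 178).
40% shade:
  R: 64 + 0.4×(0−64) = 64 − 25.6 = 38.4 → 38
  G: 46 − 18.4 = 27.6 → 28
  B: 178 + 0.4×(0−178) = 178 − 71.2 = 106.8 → 107
  → #261C6B
14% tone:
  R: 64 + 8.96 = 72.96 → 73
  G: 46 + 0.14×(128−46) = 46 + 11.48 = 57.48 → 57
  B: 178 + 0.14×(128−178) = 178 − 7 = 171 → 171
  → #4939AB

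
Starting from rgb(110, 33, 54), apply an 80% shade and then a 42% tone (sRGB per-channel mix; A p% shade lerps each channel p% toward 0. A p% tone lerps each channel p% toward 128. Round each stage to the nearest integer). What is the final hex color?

Lerp each channel 80% toward 0:
  R: 110 − 88 = 22 → 22
  G: 33 − 26.4 = 6.6 → 7
  B: 54 + 0.8×(0−54) = 54 − 43.2 = 10.8 → 11
After the shade: rgb(22, 7, 11) = #16070B.
A 42% tone moves each channel 42% toward 128:
  R: 22 + 0.42×(128−22) = 22 + 44.52 = 66.52 → 67
  G: 7 + 0.42×(128−7) = 7 + 50.82 = 57.82 → 58
  B: 11 + 0.42×(128−11) = 11 + 49.14 = 60.14 → 60
rgb(67, 58, 60) = #433A3C.

#433A3C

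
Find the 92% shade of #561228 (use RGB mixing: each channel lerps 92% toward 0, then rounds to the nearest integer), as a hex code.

#561228 is rgb(86, 18, 40).
Per channel, c → c + 0.92(0 − c):
  R: 86 + 0.92×(0−86) = 86 − 79.12 = 6.88 → 7
  G: 18 − 16.56 = 1.44 → 1
  B: 40 + 0.92×(0−40) = 40 − 36.8 = 3.2 → 3
rgb(7, 1, 3) = #070103.

#070103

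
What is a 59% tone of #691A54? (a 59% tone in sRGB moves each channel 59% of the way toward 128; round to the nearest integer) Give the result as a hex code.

#691A54 is rgb(105, 26, 84).
A 59% tone moves each channel 59% toward 128:
  R: 105 + 0.59×(128−105) = 105 + 13.57 = 118.57 → 119
  G: 26 + 60.18 = 86.18 → 86
  B: 84 + 0.59×(128−84) = 84 + 25.96 = 109.96 → 110
rgb(119, 86, 110) = #77566E.

#77566E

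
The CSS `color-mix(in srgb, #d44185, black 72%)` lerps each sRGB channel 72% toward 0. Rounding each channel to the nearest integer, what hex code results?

#3b1225

#d44185 is rgb(212, 65, 133).
Lerp each channel 72% toward 0:
  R: 212 + 0.72×(0−212) = 212 − 152.64 = 59.36 → 59
  G: 65 + 0.72×(0−65) = 65 − 46.8 = 18.2 → 18
  B: 133 + 0.72×(0−133) = 133 − 95.76 = 37.24 → 37
rgb(59, 18, 37) = #3b1225.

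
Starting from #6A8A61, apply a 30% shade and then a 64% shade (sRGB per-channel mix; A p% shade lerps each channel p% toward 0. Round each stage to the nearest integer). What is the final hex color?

#1B2318

#6A8A61 is rgb(106, 138, 97).
Lerp each channel 30% toward 0:
  R: 106 + 0.3×(0−106) = 106 − 31.8 = 74.2 → 74
  G: 138 + 0.3×(0−138) = 138 − 41.4 = 96.6 → 97
  B: 97 − 29.1 = 67.9 → 68
After the shade: rgb(74, 97, 68) = #4A6144.
Per channel, c → c + 0.64(0 − c):
  R: 74 + 0.64×(0−74) = 74 − 47.36 = 26.64 → 27
  G: 97 + 0.64×(0−97) = 97 − 62.08 = 34.92 → 35
  B: 68 − 43.52 = 24.48 → 24
rgb(27, 35, 24) = #1B2318.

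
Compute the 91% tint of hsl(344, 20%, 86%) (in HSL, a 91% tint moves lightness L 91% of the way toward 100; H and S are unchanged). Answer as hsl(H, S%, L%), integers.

hsl(344, 20%, 99%)

L moves 91% from 86 toward 100: 86 + 12.74 = 98.74 → 99.
H and S are unchanged.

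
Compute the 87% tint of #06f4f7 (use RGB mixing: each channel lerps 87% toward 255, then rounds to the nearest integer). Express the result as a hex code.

#dffefe

#06f4f7 is rgb(6, 244, 247).
Lerp each channel 87% toward 255:
  R: 6 + 216.63 = 222.63 → 223
  G: 244 + 9.57 = 253.57 → 254
  B: 247 + 0.87×(255−247) = 247 + 6.96 = 253.96 → 254
rgb(223, 254, 254) = #dffefe.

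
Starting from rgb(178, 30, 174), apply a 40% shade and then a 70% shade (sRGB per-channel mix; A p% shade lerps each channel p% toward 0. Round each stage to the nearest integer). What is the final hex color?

#20051f

Lerp each channel 40% toward 0:
  R: 178 + 0.4×(0−178) = 178 − 71.2 = 106.8 → 107
  G: 30 − 12 = 18 → 18
  B: 174 − 69.6 = 104.4 → 104
After the shade: rgb(107, 18, 104) = #6b1268.
Per channel, c → c + 0.7(0 − c):
  R: 107 + 0.7×(0−107) = 107 − 74.9 = 32.1 → 32
  G: 18 + 0.7×(0−18) = 18 − 12.6 = 5.4 → 5
  B: 104 − 72.8 = 31.2 → 31
rgb(32, 5, 31) = #20051f.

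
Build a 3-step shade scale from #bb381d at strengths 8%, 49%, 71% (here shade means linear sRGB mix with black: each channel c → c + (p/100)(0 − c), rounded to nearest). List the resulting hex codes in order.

#bb381d is rgb(187, 56, 29).
8%: (187 − 14.96 = 172.04→172, 56 − 4.48 = 51.52→52, 29 − 2.32 = 26.68→27) → #ac341b
49%: (187 − 91.63 = 95.37→95, 56 − 27.44 = 28.56→29, 29 − 14.21 = 14.79→15) → #5f1d0f
71%: (187 − 132.77 = 54.23→54, 56 − 39.76 = 16.24→16, 29 − 20.59 = 8.41→8) → #361008

#ac341b, #5f1d0f, #361008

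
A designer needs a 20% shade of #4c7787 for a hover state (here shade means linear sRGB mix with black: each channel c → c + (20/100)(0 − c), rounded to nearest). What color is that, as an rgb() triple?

rgb(61, 95, 108)

#4c7787 is rgb(76, 119, 135).
A 20% shade moves each channel 20% toward 0:
  R: 76 − 15.2 = 60.8 → 61
  G: 119 + 0.2×(0−119) = 119 − 23.8 = 95.2 → 95
  B: 135 − 27 = 108 → 108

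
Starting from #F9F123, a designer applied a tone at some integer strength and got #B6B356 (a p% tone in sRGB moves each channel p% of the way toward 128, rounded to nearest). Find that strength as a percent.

#F9F123 is rgb(249, 241, 35); #B6B356 is rgb(182, 179, 86).
On the R channel (widest range): 182 ≈ 249 + (p/100)(128 − 249), so p ≈ 100×(182 − 249)/(128 − 249) = -6700/-121 = 55.37.
p = 55 reproduces all three channels after rounding.

55%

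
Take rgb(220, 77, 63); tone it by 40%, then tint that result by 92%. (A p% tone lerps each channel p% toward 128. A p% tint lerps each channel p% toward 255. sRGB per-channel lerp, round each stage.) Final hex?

#f9f2f2

Per channel, c → c + 0.4(128 − c):
  R: 220 + 0.4×(128−220) = 220 − 36.8 = 183.2 → 183
  G: 77 + 20.4 = 97.4 → 97
  B: 63 + 26 = 89 → 89
After the tone: rgb(183, 97, 89) = #b76159.
Per channel, c → c + 0.92(255 − c):
  R: 183 + 66.24 = 249.24 → 249
  G: 97 + 0.92×(255−97) = 97 + 145.36 = 242.36 → 242
  B: 89 + 0.92×(255−89) = 89 + 152.72 = 241.72 → 242
rgb(249, 242, 242) = #f9f2f2.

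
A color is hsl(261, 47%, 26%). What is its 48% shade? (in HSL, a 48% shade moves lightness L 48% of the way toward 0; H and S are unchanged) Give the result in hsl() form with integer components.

hsl(261, 47%, 14%)

L moves 48% from 26 toward 0: 26 − 12.48 = 13.52 → 14.
H and S are unchanged.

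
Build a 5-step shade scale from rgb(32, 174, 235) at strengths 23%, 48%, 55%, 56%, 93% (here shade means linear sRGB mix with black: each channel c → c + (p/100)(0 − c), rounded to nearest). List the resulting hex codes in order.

#1986B5, #115A7A, #0E4E6A, #0E4D67, #020C10

23%: (32 − 7.36 = 24.64→25, 174 − 40.02 = 133.98→134, 235 − 54.05 = 180.95→181) → #1986B5
48%: (32 − 15.36 = 16.64→17, 174 − 83.52 = 90.48→90, 235 − 112.8 = 122.2→122) → #115A7A
55%: (32 − 17.6 = 14.4→14, 174 − 95.7 = 78.3→78, 235 − 129.25 = 105.75→106) → #0E4E6A
56%: (32 − 17.92 = 14.08→14, 174 − 97.44 = 76.56→77, 235 − 131.6 = 103.4→103) → #0E4D67
93%: (32 − 29.76 = 2.24→2, 174 − 161.82 = 12.18→12, 235 − 218.55 = 16.45→16) → #020C10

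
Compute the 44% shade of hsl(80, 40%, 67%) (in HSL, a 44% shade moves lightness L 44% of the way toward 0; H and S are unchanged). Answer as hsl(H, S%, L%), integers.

hsl(80, 40%, 38%)

L moves 44% from 67 toward 0: 67 − 29.48 = 37.52 → 38.
H and S are unchanged.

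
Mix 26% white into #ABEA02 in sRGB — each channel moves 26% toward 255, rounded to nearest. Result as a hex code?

#C1EF44

#ABEA02 is rgb(171, 234, 2).
A 26% tint moves each channel 26% toward 255:
  R: 171 + 0.26×(255−171) = 171 + 21.84 = 192.84 → 193
  G: 234 + 0.26×(255−234) = 234 + 5.46 = 239.46 → 239
  B: 2 + 65.78 = 67.78 → 68
rgb(193, 239, 68) = #C1EF44.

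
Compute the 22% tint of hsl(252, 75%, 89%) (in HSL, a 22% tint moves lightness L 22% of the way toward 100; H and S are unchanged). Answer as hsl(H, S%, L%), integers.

hsl(252, 75%, 91%)

L moves 22% from 89 toward 100: 89 + 2.42 = 91.42 → 91.
H and S are unchanged.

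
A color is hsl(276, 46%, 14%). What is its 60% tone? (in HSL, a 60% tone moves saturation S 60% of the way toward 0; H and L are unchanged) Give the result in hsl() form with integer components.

hsl(276, 18%, 14%)

S moves 60% from 46 toward 0: 46 − 27.6 = 18.4 → 18.
H and L are unchanged.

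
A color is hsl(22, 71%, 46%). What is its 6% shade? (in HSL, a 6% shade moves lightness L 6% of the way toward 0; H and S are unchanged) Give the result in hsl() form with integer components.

hsl(22, 71%, 43%)

L moves 6% from 46 toward 0: 46 − 2.76 = 43.24 → 43.
H and S are unchanged.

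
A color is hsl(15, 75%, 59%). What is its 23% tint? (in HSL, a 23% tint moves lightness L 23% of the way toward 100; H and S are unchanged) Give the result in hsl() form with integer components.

L moves 23% from 59 toward 100: 59 + 9.43 = 68.43 → 68.
H and S are unchanged.

hsl(15, 75%, 68%)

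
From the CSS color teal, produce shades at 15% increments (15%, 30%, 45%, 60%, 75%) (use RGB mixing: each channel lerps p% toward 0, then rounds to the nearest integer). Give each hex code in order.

#006D6D, #005A5A, #004646, #003333, #002020

CSS teal is rgb(0, 128, 128).
15%: (0→0, 128 − 19.2 = 108.8→109, 128 − 19.2 = 108.8→109) → #006D6D
30%: (0→0, 128 − 38.4 = 89.6→90, 128 − 38.4 = 89.6→90) → #005A5A
45%: (0→0, 128 − 57.6 = 70.4→70, 128 − 57.6 = 70.4→70) → #004646
60%: (0→0, 128 − 76.8 = 51.2→51, 128 − 76.8 = 51.2→51) → #003333
75%: (0→0, 128 − 96 = 32→32, 128 − 96 = 32→32) → #002020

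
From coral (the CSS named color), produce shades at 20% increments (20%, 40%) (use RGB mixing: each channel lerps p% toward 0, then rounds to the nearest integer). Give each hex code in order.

CSS coral is rgb(255, 127, 80).
20%: (255 − 51 = 204→204, 127 − 25.4 = 101.6→102, 80 − 16 = 64→64) → #CC6640
40%: (255 − 102 = 153→153, 127 − 50.8 = 76.2→76, 80 − 32 = 48→48) → #994C30

#CC6640, #994C30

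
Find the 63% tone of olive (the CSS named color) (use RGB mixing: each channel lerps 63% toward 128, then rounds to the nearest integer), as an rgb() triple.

CSS olive is rgb(128, 128, 0).
Lerp each channel 63% toward 128:
  R: 128 + 0.63×(128−128) = 128 + 0 = 128 → 128
  G: 128 + 0 = 128 → 128
  B: 0 + 80.64 = 80.64 → 81

rgb(128, 128, 81)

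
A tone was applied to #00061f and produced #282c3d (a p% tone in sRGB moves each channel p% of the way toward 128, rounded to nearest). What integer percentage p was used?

31%

#00061f is rgb(0, 6, 31); #282c3d is rgb(40, 44, 61).
On the R channel (widest range): 40 ≈ 0 + (p/100)(128 − 0), so p ≈ 100×(40 − 0)/(128 − 0) = 4000/128 = 31.25.
p = 31 reproduces all three channels after rounding.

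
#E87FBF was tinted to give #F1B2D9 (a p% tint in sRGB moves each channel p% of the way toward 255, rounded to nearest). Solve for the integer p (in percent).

40%

#E87FBF is rgb(232, 127, 191); #F1B2D9 is rgb(241, 178, 217).
On the G channel (widest range): 178 ≈ 127 + (p/100)(255 − 127), so p ≈ 100×(178 − 127)/(255 − 127) = 5100/128 = 39.84.
p = 40 reproduces all three channels after rounding.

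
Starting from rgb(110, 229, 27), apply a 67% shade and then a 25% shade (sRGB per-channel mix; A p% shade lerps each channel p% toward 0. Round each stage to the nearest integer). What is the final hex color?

Lerp each channel 67% toward 0:
  R: 110 − 73.7 = 36.3 → 36
  G: 229 − 153.43 = 75.57 → 76
  B: 27 + 0.67×(0−27) = 27 − 18.09 = 8.91 → 9
After the shade: rgb(36, 76, 9) = #244C09.
A 25% shade moves each channel 25% toward 0:
  R: 36 − 9 = 27 → 27
  G: 76 + 0.25×(0−76) = 76 − 19 = 57 → 57
  B: 9 + 0.25×(0−9) = 9 − 2.25 = 6.75 → 7
rgb(27, 57, 7) = #1B3907.

#1B3907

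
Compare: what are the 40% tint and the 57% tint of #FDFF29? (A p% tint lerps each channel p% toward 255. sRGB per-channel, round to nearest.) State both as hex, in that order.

#FEFF7F, #FEFFA3

#FDFF29 is rgb(253, 255, 41).
40% tint:
  R: 253 + 0.4×(255−253) = 253 + 0.8 = 253.8 → 254
  G: 255 + 0.4×(255−255) = 255 + 0 = 255 → 255
  B: 41 + 0.4×(255−41) = 41 + 85.6 = 126.6 → 127
  → #FEFF7F
57% tint:
  R: 253 + 1.14 = 254.14 → 254
  G: 255 + 0.57×(255−255) = 255 + 0 = 255 → 255
  B: 41 + 0.57×(255−41) = 41 + 121.98 = 162.98 → 163
  → #FEFFA3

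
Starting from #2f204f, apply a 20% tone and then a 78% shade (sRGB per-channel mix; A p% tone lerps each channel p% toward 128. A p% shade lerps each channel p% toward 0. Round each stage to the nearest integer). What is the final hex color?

#0e0b14

#2f204f is rgb(47, 32, 79).
Lerp each channel 20% toward 128:
  R: 47 + 16.2 = 63.2 → 63
  G: 32 + 0.2×(128−32) = 32 + 19.2 = 51.2 → 51
  B: 79 + 0.2×(128−79) = 79 + 9.8 = 88.8 → 89
After the tone: rgb(63, 51, 89) = #3f3359.
Lerp each channel 78% toward 0:
  R: 63 + 0.78×(0−63) = 63 − 49.14 = 13.86 → 14
  G: 51 + 0.78×(0−51) = 51 − 39.78 = 11.22 → 11
  B: 89 − 69.42 = 19.58 → 20
rgb(14, 11, 20) = #0e0b14.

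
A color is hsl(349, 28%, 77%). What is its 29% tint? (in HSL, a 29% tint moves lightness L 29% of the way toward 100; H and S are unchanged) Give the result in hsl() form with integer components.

hsl(349, 28%, 84%)

L moves 29% from 77 toward 100: 77 + 6.67 = 83.67 → 84.
H and S are unchanged.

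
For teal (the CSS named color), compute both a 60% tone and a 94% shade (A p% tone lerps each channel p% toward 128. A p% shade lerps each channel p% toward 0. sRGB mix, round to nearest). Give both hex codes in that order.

CSS teal is rgb(0, 128, 128).
60% tone:
  R: 0 + 76.8 = 76.8 → 77
  G: 128 + 0.6×(128−128) = 128 + 0 = 128 → 128
  B: 128 + 0.6×(128−128) = 128 + 0 = 128 → 128
  → #4d8080
94% shade:
  R: 0 + 0.94×(0−0) = 0 + 0 = 0 → 0
  G: 128 + 0.94×(0−128) = 128 − 120.32 = 7.68 → 8
  B: 128 − 120.32 = 7.68 → 8
  → #000808

#4d8080, #000808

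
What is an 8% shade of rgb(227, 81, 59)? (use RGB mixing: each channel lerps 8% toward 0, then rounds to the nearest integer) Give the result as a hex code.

Per channel, c → c + 0.08(0 − c):
  R: 227 + 0.08×(0−227) = 227 − 18.16 = 208.84 → 209
  G: 81 − 6.48 = 74.52 → 75
  B: 59 − 4.72 = 54.28 → 54
rgb(209, 75, 54) = #D14B36.

#D14B36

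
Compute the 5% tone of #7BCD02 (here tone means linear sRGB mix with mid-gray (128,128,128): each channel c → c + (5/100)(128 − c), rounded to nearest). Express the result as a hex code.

#7BC908

#7BCD02 is rgb(123, 205, 2).
Lerp each channel 5% toward 128:
  R: 123 + 0.05×(128−123) = 123 + 0.25 = 123.25 → 123
  G: 205 + 0.05×(128−205) = 205 − 3.85 = 201.15 → 201
  B: 2 + 0.05×(128−2) = 2 + 6.3 = 8.3 → 8
rgb(123, 201, 8) = #7BC908.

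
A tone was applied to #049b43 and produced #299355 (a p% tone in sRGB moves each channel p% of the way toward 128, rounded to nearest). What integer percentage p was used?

#049b43 is rgb(4, 155, 67); #299355 is rgb(41, 147, 85).
On the R channel (widest range): 41 ≈ 4 + (p/100)(128 − 4), so p ≈ 100×(41 − 4)/(128 − 4) = 3700/124 = 29.84.
p = 30 reproduces all three channels after rounding.

30%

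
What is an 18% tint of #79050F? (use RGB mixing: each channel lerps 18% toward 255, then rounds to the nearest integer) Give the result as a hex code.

#91323A

#79050F is rgb(121, 5, 15).
Per channel, c → c + 0.18(255 − c):
  R: 121 + 0.18×(255−121) = 121 + 24.12 = 145.12 → 145
  G: 5 + 0.18×(255−5) = 5 + 45 = 50 → 50
  B: 15 + 43.2 = 58.2 → 58
rgb(145, 50, 58) = #91323A.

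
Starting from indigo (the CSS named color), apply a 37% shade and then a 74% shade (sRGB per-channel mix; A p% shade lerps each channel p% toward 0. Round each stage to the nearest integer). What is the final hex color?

#0c0015

CSS indigo is rgb(75, 0, 130).
Per channel, c → c + 0.37(0 − c):
  R: 75 + 0.37×(0−75) = 75 − 27.75 = 47.25 → 47
  G: 0 + 0 = 0 → 0
  B: 130 + 0.37×(0−130) = 130 − 48.1 = 81.9 → 82
After the shade: rgb(47, 0, 82) = #2f0052.
A 74% shade moves each channel 74% toward 0:
  R: 47 − 34.78 = 12.22 → 12
  G: 0 + 0.74×(0−0) = 0 + 0 = 0 → 0
  B: 82 − 60.68 = 21.32 → 21
rgb(12, 0, 21) = #0c0015.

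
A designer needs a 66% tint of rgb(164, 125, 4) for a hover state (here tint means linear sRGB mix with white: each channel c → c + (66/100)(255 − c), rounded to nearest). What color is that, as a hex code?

#E0D3AA

Per channel, c → c + 0.66(255 − c):
  R: 164 + 0.66×(255−164) = 164 + 60.06 = 224.06 → 224
  G: 125 + 0.66×(255−125) = 125 + 85.8 = 210.8 → 211
  B: 4 + 165.66 = 169.66 → 170
rgb(224, 211, 170) = #E0D3AA.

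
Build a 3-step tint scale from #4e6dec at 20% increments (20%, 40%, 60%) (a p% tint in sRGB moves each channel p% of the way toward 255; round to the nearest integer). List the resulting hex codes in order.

#4e6dec is rgb(78, 109, 236).
20%: (78 + 35.4 = 113.4→113, 109 + 29.2 = 138.2→138, 236 + 3.8 = 239.8→240) → #718af0
40%: (78 + 70.8 = 148.8→149, 109 + 58.4 = 167.4→167, 236 + 7.6 = 243.6→244) → #95a7f4
60%: (78 + 106.2 = 184.2→184, 109 + 87.6 = 196.6→197, 236 + 11.4 = 247.4→247) → #b8c5f7

#718af0, #95a7f4, #b8c5f7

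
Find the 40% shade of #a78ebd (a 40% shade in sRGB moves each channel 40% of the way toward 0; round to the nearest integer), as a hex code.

#a78ebd is rgb(167, 142, 189).
A 40% shade moves each channel 40% toward 0:
  R: 167 + 0.4×(0−167) = 167 − 66.8 = 100.2 → 100
  G: 142 − 56.8 = 85.2 → 85
  B: 189 − 75.6 = 113.4 → 113
rgb(100, 85, 113) = #645571.

#645571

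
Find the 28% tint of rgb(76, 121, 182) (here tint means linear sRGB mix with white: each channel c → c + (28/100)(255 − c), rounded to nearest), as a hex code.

Per channel, c → c + 0.28(255 − c):
  R: 76 + 0.28×(255−76) = 76 + 50.12 = 126.12 → 126
  G: 121 + 0.28×(255−121) = 121 + 37.52 = 158.52 → 159
  B: 182 + 0.28×(255−182) = 182 + 20.44 = 202.44 → 202
rgb(126, 159, 202) = #7E9FCA.

#7E9FCA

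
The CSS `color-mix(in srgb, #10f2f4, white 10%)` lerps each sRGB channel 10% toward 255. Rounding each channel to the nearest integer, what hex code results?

#10f2f4 is rgb(16, 242, 244).
Per channel, c → c + 0.1(255 − c):
  R: 16 + 23.9 = 39.9 → 40
  G: 242 + 1.3 = 243.3 → 243
  B: 244 + 0.1×(255−244) = 244 + 1.1 = 245.1 → 245
rgb(40, 243, 245) = #28f3f5.

#28f3f5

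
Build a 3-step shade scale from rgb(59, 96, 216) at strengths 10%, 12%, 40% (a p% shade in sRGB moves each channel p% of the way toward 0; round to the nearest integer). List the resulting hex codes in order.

10%: (59 − 5.9 = 53.1→53, 96 − 9.6 = 86.4→86, 216 − 21.6 = 194.4→194) → #3556c2
12%: (59 − 7.08 = 51.92→52, 96 − 11.52 = 84.48→84, 216 − 25.92 = 190.08→190) → #3454be
40%: (59 − 23.6 = 35.4→35, 96 − 38.4 = 57.6→58, 216 − 86.4 = 129.6→130) → #233a82

#3556c2, #3454be, #233a82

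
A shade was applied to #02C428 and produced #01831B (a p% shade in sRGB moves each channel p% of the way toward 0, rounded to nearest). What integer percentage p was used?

#02C428 is rgb(2, 196, 40); #01831B is rgb(1, 131, 27).
On the G channel (widest range): 131 ≈ 196 + (p/100)(0 − 196), so p ≈ 100×(131 − 196)/(0 − 196) = -6500/-196 = 33.16.
p = 33 reproduces all three channels after rounding.

33%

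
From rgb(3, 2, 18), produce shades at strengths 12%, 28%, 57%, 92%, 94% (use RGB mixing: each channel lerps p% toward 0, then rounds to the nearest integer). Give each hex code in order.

12%: (3→3, 2→2, 18 − 2.16 = 15.84→16) → #030210
28%: (3 − 0.84 = 2.16→2, 2 − 0.56 = 1.44→1, 18 − 5.04 = 12.96→13) → #02010D
57%: (3 − 1.71 = 1.29→1, 2 − 1.14 = 0.86→1, 18 − 10.26 = 7.74→8) → #010108
92%: (3 − 2.76 = 0.24→0, 2 − 1.84 = 0.16→0, 18 − 16.56 = 1.44→1) → #000001
94%: (3 − 2.82 = 0.18→0, 2 − 1.88 = 0.12→0, 18 − 16.92 = 1.08→1) → #000001

#030210, #02010D, #010108, #000001, #000001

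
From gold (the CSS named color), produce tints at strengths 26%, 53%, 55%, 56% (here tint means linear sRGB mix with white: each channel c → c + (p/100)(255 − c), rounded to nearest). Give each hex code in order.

#ffe142, #ffec87, #ffed8c, #ffed8f

CSS gold is rgb(255, 215, 0).
26%: (255→255, 215 + 10.4 = 225.4→225, 0 + 66.3 = 66.3→66) → #ffe142
53%: (255→255, 215 + 21.2 = 236.2→236, 0 + 135.15 = 135.15→135) → #ffec87
55%: (255→255, 215 + 22 = 237→237, 0 + 140.25 = 140.25→140) → #ffed8c
56%: (255→255, 215 + 22.4 = 237.4→237, 0 + 142.8 = 142.8→143) → #ffed8f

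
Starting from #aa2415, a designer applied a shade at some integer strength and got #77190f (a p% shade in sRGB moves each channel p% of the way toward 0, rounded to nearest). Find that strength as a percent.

#aa2415 is rgb(170, 36, 21); #77190f is rgb(119, 25, 15).
On the R channel (widest range): 119 ≈ 170 + (p/100)(0 − 170), so p ≈ 100×(119 − 170)/(0 − 170) = -5100/-170 = 30.00.
p = 30 reproduces all three channels after rounding.

30%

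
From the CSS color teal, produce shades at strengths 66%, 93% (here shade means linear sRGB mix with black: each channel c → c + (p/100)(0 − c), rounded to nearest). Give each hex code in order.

CSS teal is rgb(0, 128, 128).
66%: (0→0, 128 − 84.48 = 43.52→44, 128 − 84.48 = 43.52→44) → #002C2C
93%: (0→0, 128 − 119.04 = 8.96→9, 128 − 119.04 = 8.96→9) → #000909

#002C2C, #000909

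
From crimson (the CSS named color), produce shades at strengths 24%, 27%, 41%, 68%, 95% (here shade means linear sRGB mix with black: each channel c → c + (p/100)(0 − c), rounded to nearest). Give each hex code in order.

CSS crimson is rgb(220, 20, 60).
24%: (220 − 52.8 = 167.2→167, 20 − 4.8 = 15.2→15, 60 − 14.4 = 45.6→46) → #A70F2E
27%: (220 − 59.4 = 160.6→161, 20 − 5.4 = 14.6→15, 60 − 16.2 = 43.8→44) → #A10F2C
41%: (220 − 90.2 = 129.8→130, 20 − 8.2 = 11.8→12, 60 − 24.6 = 35.4→35) → #820C23
68%: (220 − 149.6 = 70.4→70, 20 − 13.6 = 6.4→6, 60 − 40.8 = 19.2→19) → #460613
95%: (220 − 209 = 11→11, 20 − 19 = 1→1, 60 − 57 = 3→3) → #0B0103

#A70F2E, #A10F2C, #820C23, #460613, #0B0103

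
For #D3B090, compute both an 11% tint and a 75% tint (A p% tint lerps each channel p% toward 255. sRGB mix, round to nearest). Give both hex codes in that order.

#D8B99C, #F4EBE3

#D3B090 is rgb(211, 176, 144).
11% tint:
  R: 211 + 4.84 = 215.84 → 216
  G: 176 + 0.11×(255−176) = 176 + 8.69 = 184.69 → 185
  B: 144 + 0.11×(255−144) = 144 + 12.21 = 156.21 → 156
  → #D8B99C
75% tint:
  R: 211 + 0.75×(255−211) = 211 + 33 = 244 → 244
  G: 176 + 59.25 = 235.25 → 235
  B: 144 + 0.75×(255−144) = 144 + 83.25 = 227.25 → 227
  → #F4EBE3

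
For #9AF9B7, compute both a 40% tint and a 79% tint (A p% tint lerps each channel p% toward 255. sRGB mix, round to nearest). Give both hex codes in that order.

#C2FBD4, #EAFEF0

#9AF9B7 is rgb(154, 249, 183).
40% tint:
  R: 154 + 40.4 = 194.4 → 194
  G: 249 + 0.4×(255−249) = 249 + 2.4 = 251.4 → 251
  B: 183 + 0.4×(255−183) = 183 + 28.8 = 211.8 → 212
  → #C2FBD4
79% tint:
  R: 154 + 0.79×(255−154) = 154 + 79.79 = 233.79 → 234
  G: 249 + 0.79×(255−249) = 249 + 4.74 = 253.74 → 254
  B: 183 + 0.79×(255−183) = 183 + 56.88 = 239.88 → 240
  → #EAFEF0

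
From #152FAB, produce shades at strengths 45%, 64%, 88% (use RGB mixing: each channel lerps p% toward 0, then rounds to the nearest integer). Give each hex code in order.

#0C1A5E, #08113E, #030615

#152FAB is rgb(21, 47, 171).
45%: (21 − 9.45 = 11.55→12, 47 − 21.15 = 25.85→26, 171 − 76.95 = 94.05→94) → #0C1A5E
64%: (21 − 13.44 = 7.56→8, 47 − 30.08 = 16.92→17, 171 − 109.44 = 61.56→62) → #08113E
88%: (21 − 18.48 = 2.52→3, 47 − 41.36 = 5.64→6, 171 − 150.48 = 20.52→21) → #030615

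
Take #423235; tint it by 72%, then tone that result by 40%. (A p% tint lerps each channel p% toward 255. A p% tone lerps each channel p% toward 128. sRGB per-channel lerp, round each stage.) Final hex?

#423235 is rgb(66, 50, 53).
Per channel, c → c + 0.72(255 − c):
  R: 66 + 0.72×(255−66) = 66 + 136.08 = 202.08 → 202
  G: 50 + 0.72×(255−50) = 50 + 147.6 = 197.6 → 198
  B: 53 + 0.72×(255−53) = 53 + 145.44 = 198.44 → 198
After the tint: rgb(202, 198, 198) = #CAC6C6.
Per channel, c → c + 0.4(128 − c):
  R: 202 − 29.6 = 172.4 → 172
  G: 198 + 0.4×(128−198) = 198 − 28 = 170 → 170
  B: 198 + 0.4×(128−198) = 198 − 28 = 170 → 170
rgb(172, 170, 170) = #ACAAAA.

#ACAAAA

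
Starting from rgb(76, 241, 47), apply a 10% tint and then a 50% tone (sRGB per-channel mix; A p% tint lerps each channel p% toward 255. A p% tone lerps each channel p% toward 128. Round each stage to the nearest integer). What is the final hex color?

#6fb962

A 10% tint moves each channel 10% toward 255:
  R: 76 + 0.1×(255−76) = 76 + 17.9 = 93.9 → 94
  G: 241 + 1.4 = 242.4 → 242
  B: 47 + 0.1×(255−47) = 47 + 20.8 = 67.8 → 68
After the tint: rgb(94, 242, 68) = #5ef244.
Per channel, c → c + 0.5(128 − c):
  R: 94 + 0.5×(128−94) = 94 + 17 = 111 → 111
  G: 242 + 0.5×(128−242) = 242 − 57 = 185 → 185
  B: 68 + 0.5×(128−68) = 68 + 30 = 98 → 98
rgb(111, 185, 98) = #6fb962.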